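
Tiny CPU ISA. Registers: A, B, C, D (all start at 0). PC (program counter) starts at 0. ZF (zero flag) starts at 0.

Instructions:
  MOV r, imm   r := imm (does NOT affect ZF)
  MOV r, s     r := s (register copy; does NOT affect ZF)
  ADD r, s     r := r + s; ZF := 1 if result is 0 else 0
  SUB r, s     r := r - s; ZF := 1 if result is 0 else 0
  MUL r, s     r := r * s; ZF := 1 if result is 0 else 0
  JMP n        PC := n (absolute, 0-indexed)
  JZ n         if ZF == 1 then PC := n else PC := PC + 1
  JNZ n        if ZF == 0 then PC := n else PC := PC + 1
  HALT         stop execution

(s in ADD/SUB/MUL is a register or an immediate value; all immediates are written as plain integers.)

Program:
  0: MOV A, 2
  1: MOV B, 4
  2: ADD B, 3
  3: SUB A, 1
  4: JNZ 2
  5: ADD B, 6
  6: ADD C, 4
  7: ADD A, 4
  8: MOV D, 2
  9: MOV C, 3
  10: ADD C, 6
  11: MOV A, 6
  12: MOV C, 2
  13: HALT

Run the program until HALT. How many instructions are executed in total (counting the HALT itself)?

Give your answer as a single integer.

Answer: 17

Derivation:
Step 1: PC=0 exec 'MOV A, 2'. After: A=2 B=0 C=0 D=0 ZF=0 PC=1
Step 2: PC=1 exec 'MOV B, 4'. After: A=2 B=4 C=0 D=0 ZF=0 PC=2
Step 3: PC=2 exec 'ADD B, 3'. After: A=2 B=7 C=0 D=0 ZF=0 PC=3
Step 4: PC=3 exec 'SUB A, 1'. After: A=1 B=7 C=0 D=0 ZF=0 PC=4
Step 5: PC=4 exec 'JNZ 2'. After: A=1 B=7 C=0 D=0 ZF=0 PC=2
Step 6: PC=2 exec 'ADD B, 3'. After: A=1 B=10 C=0 D=0 ZF=0 PC=3
Step 7: PC=3 exec 'SUB A, 1'. After: A=0 B=10 C=0 D=0 ZF=1 PC=4
Step 8: PC=4 exec 'JNZ 2'. After: A=0 B=10 C=0 D=0 ZF=1 PC=5
Step 9: PC=5 exec 'ADD B, 6'. After: A=0 B=16 C=0 D=0 ZF=0 PC=6
Step 10: PC=6 exec 'ADD C, 4'. After: A=0 B=16 C=4 D=0 ZF=0 PC=7
Step 11: PC=7 exec 'ADD A, 4'. After: A=4 B=16 C=4 D=0 ZF=0 PC=8
Step 12: PC=8 exec 'MOV D, 2'. After: A=4 B=16 C=4 D=2 ZF=0 PC=9
Step 13: PC=9 exec 'MOV C, 3'. After: A=4 B=16 C=3 D=2 ZF=0 PC=10
Step 14: PC=10 exec 'ADD C, 6'. After: A=4 B=16 C=9 D=2 ZF=0 PC=11
Step 15: PC=11 exec 'MOV A, 6'. After: A=6 B=16 C=9 D=2 ZF=0 PC=12
Step 16: PC=12 exec 'MOV C, 2'. After: A=6 B=16 C=2 D=2 ZF=0 PC=13
Step 17: PC=13 exec 'HALT'. After: A=6 B=16 C=2 D=2 ZF=0 PC=13 HALTED
Total instructions executed: 17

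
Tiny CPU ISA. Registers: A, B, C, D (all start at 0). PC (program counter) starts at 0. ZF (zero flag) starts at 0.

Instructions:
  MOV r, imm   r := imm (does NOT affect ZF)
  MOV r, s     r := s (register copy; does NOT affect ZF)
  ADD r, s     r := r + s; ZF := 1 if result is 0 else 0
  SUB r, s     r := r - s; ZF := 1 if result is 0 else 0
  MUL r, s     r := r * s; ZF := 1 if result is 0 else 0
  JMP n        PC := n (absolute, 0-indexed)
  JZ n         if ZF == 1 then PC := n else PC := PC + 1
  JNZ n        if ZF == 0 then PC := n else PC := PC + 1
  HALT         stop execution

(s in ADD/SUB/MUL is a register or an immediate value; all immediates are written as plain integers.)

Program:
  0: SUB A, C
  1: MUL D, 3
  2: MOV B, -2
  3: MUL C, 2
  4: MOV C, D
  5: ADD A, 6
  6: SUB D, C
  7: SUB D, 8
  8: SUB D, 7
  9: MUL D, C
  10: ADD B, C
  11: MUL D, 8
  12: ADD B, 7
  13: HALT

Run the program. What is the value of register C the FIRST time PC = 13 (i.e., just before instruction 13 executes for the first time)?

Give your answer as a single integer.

Step 1: PC=0 exec 'SUB A, C'. After: A=0 B=0 C=0 D=0 ZF=1 PC=1
Step 2: PC=1 exec 'MUL D, 3'. After: A=0 B=0 C=0 D=0 ZF=1 PC=2
Step 3: PC=2 exec 'MOV B, -2'. After: A=0 B=-2 C=0 D=0 ZF=1 PC=3
Step 4: PC=3 exec 'MUL C, 2'. After: A=0 B=-2 C=0 D=0 ZF=1 PC=4
Step 5: PC=4 exec 'MOV C, D'. After: A=0 B=-2 C=0 D=0 ZF=1 PC=5
Step 6: PC=5 exec 'ADD A, 6'. After: A=6 B=-2 C=0 D=0 ZF=0 PC=6
Step 7: PC=6 exec 'SUB D, C'. After: A=6 B=-2 C=0 D=0 ZF=1 PC=7
Step 8: PC=7 exec 'SUB D, 8'. After: A=6 B=-2 C=0 D=-8 ZF=0 PC=8
Step 9: PC=8 exec 'SUB D, 7'. After: A=6 B=-2 C=0 D=-15 ZF=0 PC=9
Step 10: PC=9 exec 'MUL D, C'. After: A=6 B=-2 C=0 D=0 ZF=1 PC=10
Step 11: PC=10 exec 'ADD B, C'. After: A=6 B=-2 C=0 D=0 ZF=0 PC=11
Step 12: PC=11 exec 'MUL D, 8'. After: A=6 B=-2 C=0 D=0 ZF=1 PC=12
Step 13: PC=12 exec 'ADD B, 7'. After: A=6 B=5 C=0 D=0 ZF=0 PC=13
First time PC=13: C=0

0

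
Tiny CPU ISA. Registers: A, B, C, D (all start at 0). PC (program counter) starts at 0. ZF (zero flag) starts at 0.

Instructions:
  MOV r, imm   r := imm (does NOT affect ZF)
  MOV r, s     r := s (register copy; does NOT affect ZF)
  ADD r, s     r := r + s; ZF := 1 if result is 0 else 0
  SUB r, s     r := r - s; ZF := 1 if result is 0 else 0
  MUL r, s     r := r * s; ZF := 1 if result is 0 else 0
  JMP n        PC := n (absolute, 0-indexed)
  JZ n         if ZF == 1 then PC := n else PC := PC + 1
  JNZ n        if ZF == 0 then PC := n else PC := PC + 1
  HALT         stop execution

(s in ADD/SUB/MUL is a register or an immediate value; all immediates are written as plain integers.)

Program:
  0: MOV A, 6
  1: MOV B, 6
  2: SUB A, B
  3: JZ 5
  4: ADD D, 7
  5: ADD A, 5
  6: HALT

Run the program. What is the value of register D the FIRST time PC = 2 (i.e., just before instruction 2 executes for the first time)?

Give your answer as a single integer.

Step 1: PC=0 exec 'MOV A, 6'. After: A=6 B=0 C=0 D=0 ZF=0 PC=1
Step 2: PC=1 exec 'MOV B, 6'. After: A=6 B=6 C=0 D=0 ZF=0 PC=2
First time PC=2: D=0

0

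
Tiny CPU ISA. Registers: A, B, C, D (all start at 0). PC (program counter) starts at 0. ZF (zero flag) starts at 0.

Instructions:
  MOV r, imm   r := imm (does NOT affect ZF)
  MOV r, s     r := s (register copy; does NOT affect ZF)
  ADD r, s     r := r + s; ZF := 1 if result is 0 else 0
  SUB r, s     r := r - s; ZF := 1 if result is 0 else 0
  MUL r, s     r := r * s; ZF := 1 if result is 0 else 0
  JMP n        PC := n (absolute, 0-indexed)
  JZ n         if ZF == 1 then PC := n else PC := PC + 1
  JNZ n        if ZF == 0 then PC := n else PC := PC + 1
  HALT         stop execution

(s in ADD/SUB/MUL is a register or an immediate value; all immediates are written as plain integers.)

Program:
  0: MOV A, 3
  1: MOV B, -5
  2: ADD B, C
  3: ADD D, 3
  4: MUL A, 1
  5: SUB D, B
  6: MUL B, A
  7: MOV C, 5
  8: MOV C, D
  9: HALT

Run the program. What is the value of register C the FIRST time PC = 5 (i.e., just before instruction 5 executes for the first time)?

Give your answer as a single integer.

Step 1: PC=0 exec 'MOV A, 3'. After: A=3 B=0 C=0 D=0 ZF=0 PC=1
Step 2: PC=1 exec 'MOV B, -5'. After: A=3 B=-5 C=0 D=0 ZF=0 PC=2
Step 3: PC=2 exec 'ADD B, C'. After: A=3 B=-5 C=0 D=0 ZF=0 PC=3
Step 4: PC=3 exec 'ADD D, 3'. After: A=3 B=-5 C=0 D=3 ZF=0 PC=4
Step 5: PC=4 exec 'MUL A, 1'. After: A=3 B=-5 C=0 D=3 ZF=0 PC=5
First time PC=5: C=0

0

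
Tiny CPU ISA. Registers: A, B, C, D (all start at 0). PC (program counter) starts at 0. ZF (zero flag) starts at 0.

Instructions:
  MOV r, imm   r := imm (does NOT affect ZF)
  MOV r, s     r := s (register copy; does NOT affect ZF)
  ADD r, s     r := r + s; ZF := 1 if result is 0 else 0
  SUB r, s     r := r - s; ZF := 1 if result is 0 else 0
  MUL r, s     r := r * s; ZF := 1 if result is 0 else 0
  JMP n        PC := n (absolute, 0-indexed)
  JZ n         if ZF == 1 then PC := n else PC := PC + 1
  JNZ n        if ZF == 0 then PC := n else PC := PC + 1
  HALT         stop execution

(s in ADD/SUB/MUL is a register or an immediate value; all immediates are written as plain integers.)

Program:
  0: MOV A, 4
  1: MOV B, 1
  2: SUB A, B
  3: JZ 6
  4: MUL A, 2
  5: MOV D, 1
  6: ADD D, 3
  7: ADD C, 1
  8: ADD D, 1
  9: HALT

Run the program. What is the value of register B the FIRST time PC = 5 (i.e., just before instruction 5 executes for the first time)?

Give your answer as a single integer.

Step 1: PC=0 exec 'MOV A, 4'. After: A=4 B=0 C=0 D=0 ZF=0 PC=1
Step 2: PC=1 exec 'MOV B, 1'. After: A=4 B=1 C=0 D=0 ZF=0 PC=2
Step 3: PC=2 exec 'SUB A, B'. After: A=3 B=1 C=0 D=0 ZF=0 PC=3
Step 4: PC=3 exec 'JZ 6'. After: A=3 B=1 C=0 D=0 ZF=0 PC=4
Step 5: PC=4 exec 'MUL A, 2'. After: A=6 B=1 C=0 D=0 ZF=0 PC=5
First time PC=5: B=1

1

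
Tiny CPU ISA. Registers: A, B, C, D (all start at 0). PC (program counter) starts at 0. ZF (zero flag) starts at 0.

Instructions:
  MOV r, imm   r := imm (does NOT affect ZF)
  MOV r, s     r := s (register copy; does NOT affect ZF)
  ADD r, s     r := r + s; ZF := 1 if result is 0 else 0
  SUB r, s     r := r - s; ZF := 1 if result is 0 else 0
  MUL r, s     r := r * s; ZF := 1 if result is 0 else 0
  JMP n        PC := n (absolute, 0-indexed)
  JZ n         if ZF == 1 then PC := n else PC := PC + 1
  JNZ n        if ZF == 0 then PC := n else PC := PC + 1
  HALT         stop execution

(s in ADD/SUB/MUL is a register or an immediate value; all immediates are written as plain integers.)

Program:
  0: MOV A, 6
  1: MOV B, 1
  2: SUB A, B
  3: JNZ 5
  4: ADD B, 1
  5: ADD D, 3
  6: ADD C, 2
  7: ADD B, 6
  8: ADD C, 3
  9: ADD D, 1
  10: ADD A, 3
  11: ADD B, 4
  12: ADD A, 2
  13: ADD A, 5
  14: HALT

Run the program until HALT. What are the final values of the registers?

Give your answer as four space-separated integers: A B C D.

Step 1: PC=0 exec 'MOV A, 6'. After: A=6 B=0 C=0 D=0 ZF=0 PC=1
Step 2: PC=1 exec 'MOV B, 1'. After: A=6 B=1 C=0 D=0 ZF=0 PC=2
Step 3: PC=2 exec 'SUB A, B'. After: A=5 B=1 C=0 D=0 ZF=0 PC=3
Step 4: PC=3 exec 'JNZ 5'. After: A=5 B=1 C=0 D=0 ZF=0 PC=5
Step 5: PC=5 exec 'ADD D, 3'. After: A=5 B=1 C=0 D=3 ZF=0 PC=6
Step 6: PC=6 exec 'ADD C, 2'. After: A=5 B=1 C=2 D=3 ZF=0 PC=7
Step 7: PC=7 exec 'ADD B, 6'. After: A=5 B=7 C=2 D=3 ZF=0 PC=8
Step 8: PC=8 exec 'ADD C, 3'. After: A=5 B=7 C=5 D=3 ZF=0 PC=9
Step 9: PC=9 exec 'ADD D, 1'. After: A=5 B=7 C=5 D=4 ZF=0 PC=10
Step 10: PC=10 exec 'ADD A, 3'. After: A=8 B=7 C=5 D=4 ZF=0 PC=11
Step 11: PC=11 exec 'ADD B, 4'. After: A=8 B=11 C=5 D=4 ZF=0 PC=12
Step 12: PC=12 exec 'ADD A, 2'. After: A=10 B=11 C=5 D=4 ZF=0 PC=13
Step 13: PC=13 exec 'ADD A, 5'. After: A=15 B=11 C=5 D=4 ZF=0 PC=14
Step 14: PC=14 exec 'HALT'. After: A=15 B=11 C=5 D=4 ZF=0 PC=14 HALTED

Answer: 15 11 5 4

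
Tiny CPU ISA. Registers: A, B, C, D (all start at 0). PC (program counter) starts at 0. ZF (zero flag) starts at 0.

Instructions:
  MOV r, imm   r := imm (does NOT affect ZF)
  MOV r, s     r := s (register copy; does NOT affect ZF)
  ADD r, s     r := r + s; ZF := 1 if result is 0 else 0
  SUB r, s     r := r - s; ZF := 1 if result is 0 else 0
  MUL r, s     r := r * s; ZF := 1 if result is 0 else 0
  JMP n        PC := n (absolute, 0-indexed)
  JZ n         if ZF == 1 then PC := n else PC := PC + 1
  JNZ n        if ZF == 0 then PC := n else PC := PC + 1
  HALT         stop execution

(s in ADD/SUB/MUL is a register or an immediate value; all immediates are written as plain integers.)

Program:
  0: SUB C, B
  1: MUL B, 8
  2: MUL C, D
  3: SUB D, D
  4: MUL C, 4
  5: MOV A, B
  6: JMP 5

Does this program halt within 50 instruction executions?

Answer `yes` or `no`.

Step 1: PC=0 exec 'SUB C, B'. After: A=0 B=0 C=0 D=0 ZF=1 PC=1
Step 2: PC=1 exec 'MUL B, 8'. After: A=0 B=0 C=0 D=0 ZF=1 PC=2
Step 3: PC=2 exec 'MUL C, D'. After: A=0 B=0 C=0 D=0 ZF=1 PC=3
Step 4: PC=3 exec 'SUB D, D'. After: A=0 B=0 C=0 D=0 ZF=1 PC=4
Step 5: PC=4 exec 'MUL C, 4'. After: A=0 B=0 C=0 D=0 ZF=1 PC=5
Step 6: PC=5 exec 'MOV A, B'. After: A=0 B=0 C=0 D=0 ZF=1 PC=6
Step 7: PC=6 exec 'JMP 5'. After: A=0 B=0 C=0 D=0 ZF=1 PC=5
State after step 7 equals state after step 5: the program is in a cycle of length 2 and will never halt.

Answer: no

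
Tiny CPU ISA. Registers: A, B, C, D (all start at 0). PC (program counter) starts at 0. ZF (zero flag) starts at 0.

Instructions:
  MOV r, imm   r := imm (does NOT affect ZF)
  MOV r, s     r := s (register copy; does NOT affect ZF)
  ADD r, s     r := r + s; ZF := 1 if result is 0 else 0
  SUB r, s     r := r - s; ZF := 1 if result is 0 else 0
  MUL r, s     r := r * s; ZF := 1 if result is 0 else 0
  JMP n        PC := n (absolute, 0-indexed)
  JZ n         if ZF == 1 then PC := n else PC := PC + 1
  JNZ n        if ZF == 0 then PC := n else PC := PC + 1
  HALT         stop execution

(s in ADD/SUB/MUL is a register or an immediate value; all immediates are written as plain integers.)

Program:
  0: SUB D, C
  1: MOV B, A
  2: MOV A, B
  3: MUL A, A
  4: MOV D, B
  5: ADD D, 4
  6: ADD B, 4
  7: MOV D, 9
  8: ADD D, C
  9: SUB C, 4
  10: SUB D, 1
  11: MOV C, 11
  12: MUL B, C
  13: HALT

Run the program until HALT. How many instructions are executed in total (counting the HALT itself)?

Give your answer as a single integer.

Answer: 14

Derivation:
Step 1: PC=0 exec 'SUB D, C'. After: A=0 B=0 C=0 D=0 ZF=1 PC=1
Step 2: PC=1 exec 'MOV B, A'. After: A=0 B=0 C=0 D=0 ZF=1 PC=2
Step 3: PC=2 exec 'MOV A, B'. After: A=0 B=0 C=0 D=0 ZF=1 PC=3
Step 4: PC=3 exec 'MUL A, A'. After: A=0 B=0 C=0 D=0 ZF=1 PC=4
Step 5: PC=4 exec 'MOV D, B'. After: A=0 B=0 C=0 D=0 ZF=1 PC=5
Step 6: PC=5 exec 'ADD D, 4'. After: A=0 B=0 C=0 D=4 ZF=0 PC=6
Step 7: PC=6 exec 'ADD B, 4'. After: A=0 B=4 C=0 D=4 ZF=0 PC=7
Step 8: PC=7 exec 'MOV D, 9'. After: A=0 B=4 C=0 D=9 ZF=0 PC=8
Step 9: PC=8 exec 'ADD D, C'. After: A=0 B=4 C=0 D=9 ZF=0 PC=9
Step 10: PC=9 exec 'SUB C, 4'. After: A=0 B=4 C=-4 D=9 ZF=0 PC=10
Step 11: PC=10 exec 'SUB D, 1'. After: A=0 B=4 C=-4 D=8 ZF=0 PC=11
Step 12: PC=11 exec 'MOV C, 11'. After: A=0 B=4 C=11 D=8 ZF=0 PC=12
Step 13: PC=12 exec 'MUL B, C'. After: A=0 B=44 C=11 D=8 ZF=0 PC=13
Step 14: PC=13 exec 'HALT'. After: A=0 B=44 C=11 D=8 ZF=0 PC=13 HALTED
Total instructions executed: 14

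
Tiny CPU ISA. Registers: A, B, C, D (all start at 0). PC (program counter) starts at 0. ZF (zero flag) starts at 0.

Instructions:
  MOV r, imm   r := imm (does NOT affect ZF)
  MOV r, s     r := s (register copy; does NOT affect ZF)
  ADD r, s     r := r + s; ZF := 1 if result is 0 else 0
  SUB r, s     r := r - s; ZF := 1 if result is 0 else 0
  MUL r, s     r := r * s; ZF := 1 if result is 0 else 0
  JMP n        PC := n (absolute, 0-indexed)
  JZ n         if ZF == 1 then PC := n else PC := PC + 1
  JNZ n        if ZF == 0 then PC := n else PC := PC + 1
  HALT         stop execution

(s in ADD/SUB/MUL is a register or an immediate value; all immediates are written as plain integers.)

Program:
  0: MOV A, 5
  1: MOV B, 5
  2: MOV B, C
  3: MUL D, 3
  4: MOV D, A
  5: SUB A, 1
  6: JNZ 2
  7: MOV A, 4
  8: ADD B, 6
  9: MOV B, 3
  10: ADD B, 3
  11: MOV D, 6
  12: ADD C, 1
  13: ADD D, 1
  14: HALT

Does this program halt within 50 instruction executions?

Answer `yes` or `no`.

Step 1: PC=0 exec 'MOV A, 5'. After: A=5 B=0 C=0 D=0 ZF=0 PC=1
Step 2: PC=1 exec 'MOV B, 5'. After: A=5 B=5 C=0 D=0 ZF=0 PC=2
Step 3: PC=2 exec 'MOV B, C'. After: A=5 B=0 C=0 D=0 ZF=0 PC=3
Step 4: PC=3 exec 'MUL D, 3'. After: A=5 B=0 C=0 D=0 ZF=1 PC=4
Step 5: PC=4 exec 'MOV D, A'. After: A=5 B=0 C=0 D=5 ZF=1 PC=5
Step 6: PC=5 exec 'SUB A, 1'. After: A=4 B=0 C=0 D=5 ZF=0 PC=6
Step 7: PC=6 exec 'JNZ 2'. After: A=4 B=0 C=0 D=5 ZF=0 PC=2
Step 8: PC=2 exec 'MOV B, C'. After: A=4 B=0 C=0 D=5 ZF=0 PC=3
Step 9: PC=3 exec 'MUL D, 3'. After: A=4 B=0 C=0 D=15 ZF=0 PC=4
Step 10: PC=4 exec 'MOV D, A'. After: A=4 B=0 C=0 D=4 ZF=0 PC=5
Step 11: PC=5 exec 'SUB A, 1'. After: A=3 B=0 C=0 D=4 ZF=0 PC=6
Step 12: PC=6 exec 'JNZ 2'. After: A=3 B=0 C=0 D=4 ZF=0 PC=2
Step 13: PC=2 exec 'MOV B, C'. After: A=3 B=0 C=0 D=4 ZF=0 PC=3
Step 14: PC=3 exec 'MUL D, 3'. After: A=3 B=0 C=0 D=12 ZF=0 PC=4
Step 15: PC=4 exec 'MOV D, A'. After: A=3 B=0 C=0 D=3 ZF=0 PC=5
Step 16: PC=5 exec 'SUB A, 1'. After: A=2 B=0 C=0 D=3 ZF=0 PC=6
Step 17: PC=6 exec 'JNZ 2'. After: A=2 B=0 C=0 D=3 ZF=0 PC=2
Step 18: PC=2 exec 'MOV B, C'. After: A=2 B=0 C=0 D=3 ZF=0 PC=3
Step 19: PC=3 exec 'MUL D, 3'. After: A=2 B=0 C=0 D=9 ZF=0 PC=4
Step 20: PC=4 exec 'MOV D, A'. After: A=2 B=0 C=0 D=2 ZF=0 PC=5
Step 21: PC=5 exec 'SUB A, 1'. After: A=1 B=0 C=0 D=2 ZF=0 PC=6
Step 22: PC=6 exec 'JNZ 2'. After: A=1 B=0 C=0 D=2 ZF=0 PC=2
Step 23: PC=2 exec 'MOV B, C'. After: A=1 B=0 C=0 D=2 ZF=0 PC=3
Step 24: PC=3 exec 'MUL D, 3'. After: A=1 B=0 C=0 D=6 ZF=0 PC=4
Step 25: PC=4 exec 'MOV D, A'. After: A=1 B=0 C=0 D=1 ZF=0 PC=5
Step 26: PC=5 exec 'SUB A, 1'. After: A=0 B=0 C=0 D=1 ZF=1 PC=6
Step 27: PC=6 exec 'JNZ 2'. After: A=0 B=0 C=0 D=1 ZF=1 PC=7
Step 28: PC=7 exec 'MOV A, 4'. After: A=4 B=0 C=0 D=1 ZF=1 PC=8
Step 29: PC=8 exec 'ADD B, 6'. After: A=4 B=6 C=0 D=1 ZF=0 PC=9
Step 30: PC=9 exec 'MOV B, 3'. After: A=4 B=3 C=0 D=1 ZF=0 PC=10
Step 31: PC=10 exec 'ADD B, 3'. After: A=4 B=6 C=0 D=1 ZF=0 PC=11
Step 32: PC=11 exec 'MOV D, 6'. After: A=4 B=6 C=0 D=6 ZF=0 PC=12
Step 33: PC=12 exec 'ADD C, 1'. After: A=4 B=6 C=1 D=6 ZF=0 PC=13
Step 34: PC=13 exec 'ADD D, 1'. After: A=4 B=6 C=1 D=7 ZF=0 PC=14
Step 35: PC=14 exec 'HALT'. After: A=4 B=6 C=1 D=7 ZF=0 PC=14 HALTED

Answer: yes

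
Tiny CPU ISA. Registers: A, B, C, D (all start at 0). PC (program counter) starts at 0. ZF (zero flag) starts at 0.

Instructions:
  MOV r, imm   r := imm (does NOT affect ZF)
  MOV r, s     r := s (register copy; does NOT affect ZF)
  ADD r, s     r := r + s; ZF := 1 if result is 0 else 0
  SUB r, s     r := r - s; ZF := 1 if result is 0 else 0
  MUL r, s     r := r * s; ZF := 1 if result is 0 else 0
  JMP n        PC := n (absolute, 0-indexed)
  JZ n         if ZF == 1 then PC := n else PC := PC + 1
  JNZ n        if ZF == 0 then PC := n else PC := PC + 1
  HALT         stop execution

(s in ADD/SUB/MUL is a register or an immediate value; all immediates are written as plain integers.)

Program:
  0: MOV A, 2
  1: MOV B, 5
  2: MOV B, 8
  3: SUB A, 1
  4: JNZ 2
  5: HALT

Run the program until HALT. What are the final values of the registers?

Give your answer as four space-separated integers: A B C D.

Step 1: PC=0 exec 'MOV A, 2'. After: A=2 B=0 C=0 D=0 ZF=0 PC=1
Step 2: PC=1 exec 'MOV B, 5'. After: A=2 B=5 C=0 D=0 ZF=0 PC=2
Step 3: PC=2 exec 'MOV B, 8'. After: A=2 B=8 C=0 D=0 ZF=0 PC=3
Step 4: PC=3 exec 'SUB A, 1'. After: A=1 B=8 C=0 D=0 ZF=0 PC=4
Step 5: PC=4 exec 'JNZ 2'. After: A=1 B=8 C=0 D=0 ZF=0 PC=2
Step 6: PC=2 exec 'MOV B, 8'. After: A=1 B=8 C=0 D=0 ZF=0 PC=3
Step 7: PC=3 exec 'SUB A, 1'. After: A=0 B=8 C=0 D=0 ZF=1 PC=4
Step 8: PC=4 exec 'JNZ 2'. After: A=0 B=8 C=0 D=0 ZF=1 PC=5
Step 9: PC=5 exec 'HALT'. After: A=0 B=8 C=0 D=0 ZF=1 PC=5 HALTED

Answer: 0 8 0 0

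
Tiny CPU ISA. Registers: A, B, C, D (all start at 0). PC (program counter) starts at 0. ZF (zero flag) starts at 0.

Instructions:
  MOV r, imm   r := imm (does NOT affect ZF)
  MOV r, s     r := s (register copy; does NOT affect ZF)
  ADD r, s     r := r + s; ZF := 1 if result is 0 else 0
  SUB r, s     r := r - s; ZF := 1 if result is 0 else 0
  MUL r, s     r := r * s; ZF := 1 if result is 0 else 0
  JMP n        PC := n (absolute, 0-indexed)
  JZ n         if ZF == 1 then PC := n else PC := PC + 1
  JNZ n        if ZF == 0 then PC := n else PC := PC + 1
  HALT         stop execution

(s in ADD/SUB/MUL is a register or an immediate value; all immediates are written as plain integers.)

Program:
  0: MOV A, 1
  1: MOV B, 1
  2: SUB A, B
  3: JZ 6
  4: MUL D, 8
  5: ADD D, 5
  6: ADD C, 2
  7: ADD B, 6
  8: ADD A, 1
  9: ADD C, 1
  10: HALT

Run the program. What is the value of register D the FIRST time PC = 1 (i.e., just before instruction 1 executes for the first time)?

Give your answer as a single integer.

Step 1: PC=0 exec 'MOV A, 1'. After: A=1 B=0 C=0 D=0 ZF=0 PC=1
First time PC=1: D=0

0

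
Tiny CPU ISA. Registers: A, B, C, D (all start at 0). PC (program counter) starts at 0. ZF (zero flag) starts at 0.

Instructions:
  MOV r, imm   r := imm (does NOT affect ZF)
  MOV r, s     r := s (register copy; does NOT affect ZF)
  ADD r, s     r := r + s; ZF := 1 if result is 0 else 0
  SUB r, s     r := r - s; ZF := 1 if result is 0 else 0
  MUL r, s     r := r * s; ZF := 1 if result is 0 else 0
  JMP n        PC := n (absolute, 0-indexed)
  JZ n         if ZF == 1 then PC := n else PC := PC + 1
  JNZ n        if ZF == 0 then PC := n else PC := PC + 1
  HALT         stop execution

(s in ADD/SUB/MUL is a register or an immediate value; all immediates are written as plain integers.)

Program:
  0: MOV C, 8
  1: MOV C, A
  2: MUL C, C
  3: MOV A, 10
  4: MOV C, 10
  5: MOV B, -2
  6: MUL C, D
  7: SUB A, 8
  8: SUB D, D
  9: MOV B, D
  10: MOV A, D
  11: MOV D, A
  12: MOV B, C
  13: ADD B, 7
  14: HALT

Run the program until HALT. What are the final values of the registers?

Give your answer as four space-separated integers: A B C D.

Answer: 0 7 0 0

Derivation:
Step 1: PC=0 exec 'MOV C, 8'. After: A=0 B=0 C=8 D=0 ZF=0 PC=1
Step 2: PC=1 exec 'MOV C, A'. After: A=0 B=0 C=0 D=0 ZF=0 PC=2
Step 3: PC=2 exec 'MUL C, C'. After: A=0 B=0 C=0 D=0 ZF=1 PC=3
Step 4: PC=3 exec 'MOV A, 10'. After: A=10 B=0 C=0 D=0 ZF=1 PC=4
Step 5: PC=4 exec 'MOV C, 10'. After: A=10 B=0 C=10 D=0 ZF=1 PC=5
Step 6: PC=5 exec 'MOV B, -2'. After: A=10 B=-2 C=10 D=0 ZF=1 PC=6
Step 7: PC=6 exec 'MUL C, D'. After: A=10 B=-2 C=0 D=0 ZF=1 PC=7
Step 8: PC=7 exec 'SUB A, 8'. After: A=2 B=-2 C=0 D=0 ZF=0 PC=8
Step 9: PC=8 exec 'SUB D, D'. After: A=2 B=-2 C=0 D=0 ZF=1 PC=9
Step 10: PC=9 exec 'MOV B, D'. After: A=2 B=0 C=0 D=0 ZF=1 PC=10
Step 11: PC=10 exec 'MOV A, D'. After: A=0 B=0 C=0 D=0 ZF=1 PC=11
Step 12: PC=11 exec 'MOV D, A'. After: A=0 B=0 C=0 D=0 ZF=1 PC=12
Step 13: PC=12 exec 'MOV B, C'. After: A=0 B=0 C=0 D=0 ZF=1 PC=13
Step 14: PC=13 exec 'ADD B, 7'. After: A=0 B=7 C=0 D=0 ZF=0 PC=14
Step 15: PC=14 exec 'HALT'. After: A=0 B=7 C=0 D=0 ZF=0 PC=14 HALTED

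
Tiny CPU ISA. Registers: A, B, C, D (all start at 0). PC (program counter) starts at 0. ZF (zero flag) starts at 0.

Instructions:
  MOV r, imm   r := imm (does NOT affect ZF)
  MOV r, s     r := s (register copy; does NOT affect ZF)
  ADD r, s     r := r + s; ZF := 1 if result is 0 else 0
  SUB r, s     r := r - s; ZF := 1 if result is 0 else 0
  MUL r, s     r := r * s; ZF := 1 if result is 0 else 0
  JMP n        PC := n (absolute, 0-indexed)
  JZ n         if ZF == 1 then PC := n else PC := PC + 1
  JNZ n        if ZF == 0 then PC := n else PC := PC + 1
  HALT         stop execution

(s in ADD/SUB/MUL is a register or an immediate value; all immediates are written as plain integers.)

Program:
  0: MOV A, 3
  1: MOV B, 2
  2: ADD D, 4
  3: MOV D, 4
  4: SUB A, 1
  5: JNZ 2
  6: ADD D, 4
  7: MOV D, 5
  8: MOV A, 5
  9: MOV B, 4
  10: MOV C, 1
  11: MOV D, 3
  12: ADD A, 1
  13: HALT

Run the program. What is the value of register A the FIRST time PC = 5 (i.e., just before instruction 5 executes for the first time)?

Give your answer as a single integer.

Step 1: PC=0 exec 'MOV A, 3'. After: A=3 B=0 C=0 D=0 ZF=0 PC=1
Step 2: PC=1 exec 'MOV B, 2'. After: A=3 B=2 C=0 D=0 ZF=0 PC=2
Step 3: PC=2 exec 'ADD D, 4'. After: A=3 B=2 C=0 D=4 ZF=0 PC=3
Step 4: PC=3 exec 'MOV D, 4'. After: A=3 B=2 C=0 D=4 ZF=0 PC=4
Step 5: PC=4 exec 'SUB A, 1'. After: A=2 B=2 C=0 D=4 ZF=0 PC=5
First time PC=5: A=2

2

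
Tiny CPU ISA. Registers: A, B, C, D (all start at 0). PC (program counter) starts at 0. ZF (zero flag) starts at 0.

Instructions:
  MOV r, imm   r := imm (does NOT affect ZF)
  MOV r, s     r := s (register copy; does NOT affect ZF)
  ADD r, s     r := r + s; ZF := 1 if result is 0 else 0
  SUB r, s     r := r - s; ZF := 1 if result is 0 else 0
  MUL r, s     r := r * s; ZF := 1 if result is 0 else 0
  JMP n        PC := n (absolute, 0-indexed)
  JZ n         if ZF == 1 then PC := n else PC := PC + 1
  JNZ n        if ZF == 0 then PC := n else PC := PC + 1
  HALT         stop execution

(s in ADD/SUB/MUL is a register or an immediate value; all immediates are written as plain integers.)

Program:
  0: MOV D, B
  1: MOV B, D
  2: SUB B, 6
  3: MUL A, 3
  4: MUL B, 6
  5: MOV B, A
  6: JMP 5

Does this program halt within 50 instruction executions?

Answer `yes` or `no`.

Answer: no

Derivation:
Step 1: PC=0 exec 'MOV D, B'. After: A=0 B=0 C=0 D=0 ZF=0 PC=1
Step 2: PC=1 exec 'MOV B, D'. After: A=0 B=0 C=0 D=0 ZF=0 PC=2
Step 3: PC=2 exec 'SUB B, 6'. After: A=0 B=-6 C=0 D=0 ZF=0 PC=3
Step 4: PC=3 exec 'MUL A, 3'. After: A=0 B=-6 C=0 D=0 ZF=1 PC=4
Step 5: PC=4 exec 'MUL B, 6'. After: A=0 B=-36 C=0 D=0 ZF=0 PC=5
Step 6: PC=5 exec 'MOV B, A'. After: A=0 B=0 C=0 D=0 ZF=0 PC=6
Step 7: PC=6 exec 'JMP 5'. After: A=0 B=0 C=0 D=0 ZF=0 PC=5
Step 8: PC=5 exec 'MOV B, A'. After: A=0 B=0 C=0 D=0 ZF=0 PC=6
State after step 8 equals state after step 6: the program is in a cycle of length 2 and will never halt.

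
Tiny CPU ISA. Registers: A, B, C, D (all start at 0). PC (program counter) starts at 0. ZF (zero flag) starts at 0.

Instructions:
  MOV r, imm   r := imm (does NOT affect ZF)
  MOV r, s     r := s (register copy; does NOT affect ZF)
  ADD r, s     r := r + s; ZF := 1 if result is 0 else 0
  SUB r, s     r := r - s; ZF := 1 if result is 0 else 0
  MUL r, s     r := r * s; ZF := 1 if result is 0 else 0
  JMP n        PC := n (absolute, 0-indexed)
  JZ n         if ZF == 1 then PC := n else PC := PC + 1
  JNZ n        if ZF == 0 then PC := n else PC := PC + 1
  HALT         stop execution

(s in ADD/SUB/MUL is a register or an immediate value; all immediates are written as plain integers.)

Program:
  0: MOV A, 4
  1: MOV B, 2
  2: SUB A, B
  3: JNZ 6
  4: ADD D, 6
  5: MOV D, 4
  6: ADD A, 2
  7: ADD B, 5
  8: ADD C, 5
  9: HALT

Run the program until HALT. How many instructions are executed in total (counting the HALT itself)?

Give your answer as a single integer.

Step 1: PC=0 exec 'MOV A, 4'. After: A=4 B=0 C=0 D=0 ZF=0 PC=1
Step 2: PC=1 exec 'MOV B, 2'. After: A=4 B=2 C=0 D=0 ZF=0 PC=2
Step 3: PC=2 exec 'SUB A, B'. After: A=2 B=2 C=0 D=0 ZF=0 PC=3
Step 4: PC=3 exec 'JNZ 6'. After: A=2 B=2 C=0 D=0 ZF=0 PC=6
Step 5: PC=6 exec 'ADD A, 2'. After: A=4 B=2 C=0 D=0 ZF=0 PC=7
Step 6: PC=7 exec 'ADD B, 5'. After: A=4 B=7 C=0 D=0 ZF=0 PC=8
Step 7: PC=8 exec 'ADD C, 5'. After: A=4 B=7 C=5 D=0 ZF=0 PC=9
Step 8: PC=9 exec 'HALT'. After: A=4 B=7 C=5 D=0 ZF=0 PC=9 HALTED
Total instructions executed: 8

Answer: 8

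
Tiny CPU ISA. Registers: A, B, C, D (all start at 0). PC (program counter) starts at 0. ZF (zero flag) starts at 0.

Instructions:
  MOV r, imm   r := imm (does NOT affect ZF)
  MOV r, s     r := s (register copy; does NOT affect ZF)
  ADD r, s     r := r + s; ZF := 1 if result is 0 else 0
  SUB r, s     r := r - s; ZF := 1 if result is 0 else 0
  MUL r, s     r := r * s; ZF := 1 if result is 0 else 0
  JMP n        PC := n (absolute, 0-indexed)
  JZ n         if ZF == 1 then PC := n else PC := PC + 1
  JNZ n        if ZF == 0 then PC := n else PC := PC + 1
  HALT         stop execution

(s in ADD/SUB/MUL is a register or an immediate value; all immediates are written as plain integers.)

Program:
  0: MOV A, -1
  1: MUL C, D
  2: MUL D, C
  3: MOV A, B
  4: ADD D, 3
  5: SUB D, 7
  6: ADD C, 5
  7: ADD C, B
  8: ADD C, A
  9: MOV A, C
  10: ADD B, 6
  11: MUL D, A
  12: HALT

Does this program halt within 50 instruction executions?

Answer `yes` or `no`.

Step 1: PC=0 exec 'MOV A, -1'. After: A=-1 B=0 C=0 D=0 ZF=0 PC=1
Step 2: PC=1 exec 'MUL C, D'. After: A=-1 B=0 C=0 D=0 ZF=1 PC=2
Step 3: PC=2 exec 'MUL D, C'. After: A=-1 B=0 C=0 D=0 ZF=1 PC=3
Step 4: PC=3 exec 'MOV A, B'. After: A=0 B=0 C=0 D=0 ZF=1 PC=4
Step 5: PC=4 exec 'ADD D, 3'. After: A=0 B=0 C=0 D=3 ZF=0 PC=5
Step 6: PC=5 exec 'SUB D, 7'. After: A=0 B=0 C=0 D=-4 ZF=0 PC=6
Step 7: PC=6 exec 'ADD C, 5'. After: A=0 B=0 C=5 D=-4 ZF=0 PC=7
Step 8: PC=7 exec 'ADD C, B'. After: A=0 B=0 C=5 D=-4 ZF=0 PC=8
Step 9: PC=8 exec 'ADD C, A'. After: A=0 B=0 C=5 D=-4 ZF=0 PC=9
Step 10: PC=9 exec 'MOV A, C'. After: A=5 B=0 C=5 D=-4 ZF=0 PC=10
Step 11: PC=10 exec 'ADD B, 6'. After: A=5 B=6 C=5 D=-4 ZF=0 PC=11
Step 12: PC=11 exec 'MUL D, A'. After: A=5 B=6 C=5 D=-20 ZF=0 PC=12
Step 13: PC=12 exec 'HALT'. After: A=5 B=6 C=5 D=-20 ZF=0 PC=12 HALTED

Answer: yes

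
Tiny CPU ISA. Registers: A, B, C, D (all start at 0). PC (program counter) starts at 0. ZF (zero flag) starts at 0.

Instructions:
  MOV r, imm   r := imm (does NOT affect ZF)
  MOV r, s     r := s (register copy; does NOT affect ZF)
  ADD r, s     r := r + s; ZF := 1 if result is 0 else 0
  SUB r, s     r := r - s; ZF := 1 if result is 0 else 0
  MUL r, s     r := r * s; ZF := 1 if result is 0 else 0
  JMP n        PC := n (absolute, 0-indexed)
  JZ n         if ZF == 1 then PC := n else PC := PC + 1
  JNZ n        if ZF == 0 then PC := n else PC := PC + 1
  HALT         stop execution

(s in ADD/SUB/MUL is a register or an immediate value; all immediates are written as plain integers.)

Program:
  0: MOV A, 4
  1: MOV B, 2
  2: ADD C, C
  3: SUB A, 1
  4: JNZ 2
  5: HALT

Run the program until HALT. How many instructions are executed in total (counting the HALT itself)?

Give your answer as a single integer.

Step 1: PC=0 exec 'MOV A, 4'. After: A=4 B=0 C=0 D=0 ZF=0 PC=1
Step 2: PC=1 exec 'MOV B, 2'. After: A=4 B=2 C=0 D=0 ZF=0 PC=2
Step 3: PC=2 exec 'ADD C, C'. After: A=4 B=2 C=0 D=0 ZF=1 PC=3
Step 4: PC=3 exec 'SUB A, 1'. After: A=3 B=2 C=0 D=0 ZF=0 PC=4
Step 5: PC=4 exec 'JNZ 2'. After: A=3 B=2 C=0 D=0 ZF=0 PC=2
Step 6: PC=2 exec 'ADD C, C'. After: A=3 B=2 C=0 D=0 ZF=1 PC=3
Step 7: PC=3 exec 'SUB A, 1'. After: A=2 B=2 C=0 D=0 ZF=0 PC=4
Step 8: PC=4 exec 'JNZ 2'. After: A=2 B=2 C=0 D=0 ZF=0 PC=2
Step 9: PC=2 exec 'ADD C, C'. After: A=2 B=2 C=0 D=0 ZF=1 PC=3
Step 10: PC=3 exec 'SUB A, 1'. After: A=1 B=2 C=0 D=0 ZF=0 PC=4
Step 11: PC=4 exec 'JNZ 2'. After: A=1 B=2 C=0 D=0 ZF=0 PC=2
Step 12: PC=2 exec 'ADD C, C'. After: A=1 B=2 C=0 D=0 ZF=1 PC=3
Step 13: PC=3 exec 'SUB A, 1'. After: A=0 B=2 C=0 D=0 ZF=1 PC=4
Step 14: PC=4 exec 'JNZ 2'. After: A=0 B=2 C=0 D=0 ZF=1 PC=5
Step 15: PC=5 exec 'HALT'. After: A=0 B=2 C=0 D=0 ZF=1 PC=5 HALTED
Total instructions executed: 15

Answer: 15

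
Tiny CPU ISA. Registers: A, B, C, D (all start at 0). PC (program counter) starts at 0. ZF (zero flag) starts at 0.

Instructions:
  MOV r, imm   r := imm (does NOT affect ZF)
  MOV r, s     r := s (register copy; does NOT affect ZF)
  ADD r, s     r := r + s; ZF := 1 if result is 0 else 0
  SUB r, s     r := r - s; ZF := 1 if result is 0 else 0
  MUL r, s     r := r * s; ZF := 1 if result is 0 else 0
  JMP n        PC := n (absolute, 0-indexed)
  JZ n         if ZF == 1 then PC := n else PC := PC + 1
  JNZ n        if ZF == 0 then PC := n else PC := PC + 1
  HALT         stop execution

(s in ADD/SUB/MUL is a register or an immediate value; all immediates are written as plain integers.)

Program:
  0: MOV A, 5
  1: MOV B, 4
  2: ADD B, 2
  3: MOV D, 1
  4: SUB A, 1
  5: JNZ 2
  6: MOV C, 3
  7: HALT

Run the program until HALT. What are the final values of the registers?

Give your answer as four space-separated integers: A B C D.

Step 1: PC=0 exec 'MOV A, 5'. After: A=5 B=0 C=0 D=0 ZF=0 PC=1
Step 2: PC=1 exec 'MOV B, 4'. After: A=5 B=4 C=0 D=0 ZF=0 PC=2
Step 3: PC=2 exec 'ADD B, 2'. After: A=5 B=6 C=0 D=0 ZF=0 PC=3
Step 4: PC=3 exec 'MOV D, 1'. After: A=5 B=6 C=0 D=1 ZF=0 PC=4
Step 5: PC=4 exec 'SUB A, 1'. After: A=4 B=6 C=0 D=1 ZF=0 PC=5
Step 6: PC=5 exec 'JNZ 2'. After: A=4 B=6 C=0 D=1 ZF=0 PC=2
Step 7: PC=2 exec 'ADD B, 2'. After: A=4 B=8 C=0 D=1 ZF=0 PC=3
Step 8: PC=3 exec 'MOV D, 1'. After: A=4 B=8 C=0 D=1 ZF=0 PC=4
Step 9: PC=4 exec 'SUB A, 1'. After: A=3 B=8 C=0 D=1 ZF=0 PC=5
Step 10: PC=5 exec 'JNZ 2'. After: A=3 B=8 C=0 D=1 ZF=0 PC=2
Step 11: PC=2 exec 'ADD B, 2'. After: A=3 B=10 C=0 D=1 ZF=0 PC=3
Step 12: PC=3 exec 'MOV D, 1'. After: A=3 B=10 C=0 D=1 ZF=0 PC=4
Step 13: PC=4 exec 'SUB A, 1'. After: A=2 B=10 C=0 D=1 ZF=0 PC=5
Step 14: PC=5 exec 'JNZ 2'. After: A=2 B=10 C=0 D=1 ZF=0 PC=2
Step 15: PC=2 exec 'ADD B, 2'. After: A=2 B=12 C=0 D=1 ZF=0 PC=3
Step 16: PC=3 exec 'MOV D, 1'. After: A=2 B=12 C=0 D=1 ZF=0 PC=4
Step 17: PC=4 exec 'SUB A, 1'. After: A=1 B=12 C=0 D=1 ZF=0 PC=5
Step 18: PC=5 exec 'JNZ 2'. After: A=1 B=12 C=0 D=1 ZF=0 PC=2
Step 19: PC=2 exec 'ADD B, 2'. After: A=1 B=14 C=0 D=1 ZF=0 PC=3
Step 20: PC=3 exec 'MOV D, 1'. After: A=1 B=14 C=0 D=1 ZF=0 PC=4
Step 21: PC=4 exec 'SUB A, 1'. After: A=0 B=14 C=0 D=1 ZF=1 PC=5
Step 22: PC=5 exec 'JNZ 2'. After: A=0 B=14 C=0 D=1 ZF=1 PC=6
Step 23: PC=6 exec 'MOV C, 3'. After: A=0 B=14 C=3 D=1 ZF=1 PC=7
Step 24: PC=7 exec 'HALT'. After: A=0 B=14 C=3 D=1 ZF=1 PC=7 HALTED

Answer: 0 14 3 1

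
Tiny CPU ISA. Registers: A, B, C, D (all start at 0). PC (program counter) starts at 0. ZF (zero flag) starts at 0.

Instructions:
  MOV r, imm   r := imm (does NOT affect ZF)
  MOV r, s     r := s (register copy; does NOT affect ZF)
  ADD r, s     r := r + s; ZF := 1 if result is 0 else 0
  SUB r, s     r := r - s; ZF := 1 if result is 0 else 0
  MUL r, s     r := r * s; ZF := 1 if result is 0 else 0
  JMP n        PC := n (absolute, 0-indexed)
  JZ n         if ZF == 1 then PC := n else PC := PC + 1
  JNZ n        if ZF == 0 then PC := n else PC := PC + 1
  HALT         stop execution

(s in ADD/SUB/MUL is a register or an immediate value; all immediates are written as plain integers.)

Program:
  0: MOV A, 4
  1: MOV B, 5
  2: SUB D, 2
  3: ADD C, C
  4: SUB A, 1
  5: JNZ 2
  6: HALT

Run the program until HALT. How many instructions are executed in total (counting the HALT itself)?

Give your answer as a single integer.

Answer: 19

Derivation:
Step 1: PC=0 exec 'MOV A, 4'. After: A=4 B=0 C=0 D=0 ZF=0 PC=1
Step 2: PC=1 exec 'MOV B, 5'. After: A=4 B=5 C=0 D=0 ZF=0 PC=2
Step 3: PC=2 exec 'SUB D, 2'. After: A=4 B=5 C=0 D=-2 ZF=0 PC=3
Step 4: PC=3 exec 'ADD C, C'. After: A=4 B=5 C=0 D=-2 ZF=1 PC=4
Step 5: PC=4 exec 'SUB A, 1'. After: A=3 B=5 C=0 D=-2 ZF=0 PC=5
Step 6: PC=5 exec 'JNZ 2'. After: A=3 B=5 C=0 D=-2 ZF=0 PC=2
Step 7: PC=2 exec 'SUB D, 2'. After: A=3 B=5 C=0 D=-4 ZF=0 PC=3
Step 8: PC=3 exec 'ADD C, C'. After: A=3 B=5 C=0 D=-4 ZF=1 PC=4
Step 9: PC=4 exec 'SUB A, 1'. After: A=2 B=5 C=0 D=-4 ZF=0 PC=5
Step 10: PC=5 exec 'JNZ 2'. After: A=2 B=5 C=0 D=-4 ZF=0 PC=2
Step 11: PC=2 exec 'SUB D, 2'. After: A=2 B=5 C=0 D=-6 ZF=0 PC=3
Step 12: PC=3 exec 'ADD C, C'. After: A=2 B=5 C=0 D=-6 ZF=1 PC=4
Step 13: PC=4 exec 'SUB A, 1'. After: A=1 B=5 C=0 D=-6 ZF=0 PC=5
Step 14: PC=5 exec 'JNZ 2'. After: A=1 B=5 C=0 D=-6 ZF=0 PC=2
Step 15: PC=2 exec 'SUB D, 2'. After: A=1 B=5 C=0 D=-8 ZF=0 PC=3
Step 16: PC=3 exec 'ADD C, C'. After: A=1 B=5 C=0 D=-8 ZF=1 PC=4
Step 17: PC=4 exec 'SUB A, 1'. After: A=0 B=5 C=0 D=-8 ZF=1 PC=5
Step 18: PC=5 exec 'JNZ 2'. After: A=0 B=5 C=0 D=-8 ZF=1 PC=6
Step 19: PC=6 exec 'HALT'. After: A=0 B=5 C=0 D=-8 ZF=1 PC=6 HALTED
Total instructions executed: 19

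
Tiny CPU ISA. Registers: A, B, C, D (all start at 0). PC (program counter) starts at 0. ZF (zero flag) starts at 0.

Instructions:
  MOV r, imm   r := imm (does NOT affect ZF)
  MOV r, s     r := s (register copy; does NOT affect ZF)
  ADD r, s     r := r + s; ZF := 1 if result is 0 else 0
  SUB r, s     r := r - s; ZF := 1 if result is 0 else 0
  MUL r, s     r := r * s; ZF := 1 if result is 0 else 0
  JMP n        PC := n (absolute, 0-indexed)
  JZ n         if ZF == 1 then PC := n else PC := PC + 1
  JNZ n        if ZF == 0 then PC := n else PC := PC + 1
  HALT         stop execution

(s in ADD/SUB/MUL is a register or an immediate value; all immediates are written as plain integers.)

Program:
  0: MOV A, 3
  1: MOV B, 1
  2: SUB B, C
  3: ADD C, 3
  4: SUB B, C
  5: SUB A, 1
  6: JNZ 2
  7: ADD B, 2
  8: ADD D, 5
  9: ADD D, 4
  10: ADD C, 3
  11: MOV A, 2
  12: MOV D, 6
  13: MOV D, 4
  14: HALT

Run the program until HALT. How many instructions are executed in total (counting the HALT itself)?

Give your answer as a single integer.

Answer: 25

Derivation:
Step 1: PC=0 exec 'MOV A, 3'. After: A=3 B=0 C=0 D=0 ZF=0 PC=1
Step 2: PC=1 exec 'MOV B, 1'. After: A=3 B=1 C=0 D=0 ZF=0 PC=2
Step 3: PC=2 exec 'SUB B, C'. After: A=3 B=1 C=0 D=0 ZF=0 PC=3
Step 4: PC=3 exec 'ADD C, 3'. After: A=3 B=1 C=3 D=0 ZF=0 PC=4
Step 5: PC=4 exec 'SUB B, C'. After: A=3 B=-2 C=3 D=0 ZF=0 PC=5
Step 6: PC=5 exec 'SUB A, 1'. After: A=2 B=-2 C=3 D=0 ZF=0 PC=6
Step 7: PC=6 exec 'JNZ 2'. After: A=2 B=-2 C=3 D=0 ZF=0 PC=2
Step 8: PC=2 exec 'SUB B, C'. After: A=2 B=-5 C=3 D=0 ZF=0 PC=3
Step 9: PC=3 exec 'ADD C, 3'. After: A=2 B=-5 C=6 D=0 ZF=0 PC=4
Step 10: PC=4 exec 'SUB B, C'. After: A=2 B=-11 C=6 D=0 ZF=0 PC=5
Step 11: PC=5 exec 'SUB A, 1'. After: A=1 B=-11 C=6 D=0 ZF=0 PC=6
Step 12: PC=6 exec 'JNZ 2'. After: A=1 B=-11 C=6 D=0 ZF=0 PC=2
Step 13: PC=2 exec 'SUB B, C'. After: A=1 B=-17 C=6 D=0 ZF=0 PC=3
Step 14: PC=3 exec 'ADD C, 3'. After: A=1 B=-17 C=9 D=0 ZF=0 PC=4
Step 15: PC=4 exec 'SUB B, C'. After: A=1 B=-26 C=9 D=0 ZF=0 PC=5
Step 16: PC=5 exec 'SUB A, 1'. After: A=0 B=-26 C=9 D=0 ZF=1 PC=6
Step 17: PC=6 exec 'JNZ 2'. After: A=0 B=-26 C=9 D=0 ZF=1 PC=7
Step 18: PC=7 exec 'ADD B, 2'. After: A=0 B=-24 C=9 D=0 ZF=0 PC=8
Step 19: PC=8 exec 'ADD D, 5'. After: A=0 B=-24 C=9 D=5 ZF=0 PC=9
Step 20: PC=9 exec 'ADD D, 4'. After: A=0 B=-24 C=9 D=9 ZF=0 PC=10
Step 21: PC=10 exec 'ADD C, 3'. After: A=0 B=-24 C=12 D=9 ZF=0 PC=11
Step 22: PC=11 exec 'MOV A, 2'. After: A=2 B=-24 C=12 D=9 ZF=0 PC=12
Step 23: PC=12 exec 'MOV D, 6'. After: A=2 B=-24 C=12 D=6 ZF=0 PC=13
Step 24: PC=13 exec 'MOV D, 4'. After: A=2 B=-24 C=12 D=4 ZF=0 PC=14
Step 25: PC=14 exec 'HALT'. After: A=2 B=-24 C=12 D=4 ZF=0 PC=14 HALTED
Total instructions executed: 25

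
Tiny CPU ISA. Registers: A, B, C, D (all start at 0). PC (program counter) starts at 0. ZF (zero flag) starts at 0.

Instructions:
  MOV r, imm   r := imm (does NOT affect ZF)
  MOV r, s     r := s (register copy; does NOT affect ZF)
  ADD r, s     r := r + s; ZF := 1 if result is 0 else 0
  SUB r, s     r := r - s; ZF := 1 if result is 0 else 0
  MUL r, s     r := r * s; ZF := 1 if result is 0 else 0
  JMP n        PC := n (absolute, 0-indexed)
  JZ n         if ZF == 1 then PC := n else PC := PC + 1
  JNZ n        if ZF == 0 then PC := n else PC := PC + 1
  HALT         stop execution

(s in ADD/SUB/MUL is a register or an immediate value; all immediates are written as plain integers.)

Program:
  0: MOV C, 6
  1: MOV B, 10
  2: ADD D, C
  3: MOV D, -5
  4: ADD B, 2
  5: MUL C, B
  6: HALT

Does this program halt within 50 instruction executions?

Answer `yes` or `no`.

Answer: yes

Derivation:
Step 1: PC=0 exec 'MOV C, 6'. After: A=0 B=0 C=6 D=0 ZF=0 PC=1
Step 2: PC=1 exec 'MOV B, 10'. After: A=0 B=10 C=6 D=0 ZF=0 PC=2
Step 3: PC=2 exec 'ADD D, C'. After: A=0 B=10 C=6 D=6 ZF=0 PC=3
Step 4: PC=3 exec 'MOV D, -5'. After: A=0 B=10 C=6 D=-5 ZF=0 PC=4
Step 5: PC=4 exec 'ADD B, 2'. After: A=0 B=12 C=6 D=-5 ZF=0 PC=5
Step 6: PC=5 exec 'MUL C, B'. After: A=0 B=12 C=72 D=-5 ZF=0 PC=6
Step 7: PC=6 exec 'HALT'. After: A=0 B=12 C=72 D=-5 ZF=0 PC=6 HALTED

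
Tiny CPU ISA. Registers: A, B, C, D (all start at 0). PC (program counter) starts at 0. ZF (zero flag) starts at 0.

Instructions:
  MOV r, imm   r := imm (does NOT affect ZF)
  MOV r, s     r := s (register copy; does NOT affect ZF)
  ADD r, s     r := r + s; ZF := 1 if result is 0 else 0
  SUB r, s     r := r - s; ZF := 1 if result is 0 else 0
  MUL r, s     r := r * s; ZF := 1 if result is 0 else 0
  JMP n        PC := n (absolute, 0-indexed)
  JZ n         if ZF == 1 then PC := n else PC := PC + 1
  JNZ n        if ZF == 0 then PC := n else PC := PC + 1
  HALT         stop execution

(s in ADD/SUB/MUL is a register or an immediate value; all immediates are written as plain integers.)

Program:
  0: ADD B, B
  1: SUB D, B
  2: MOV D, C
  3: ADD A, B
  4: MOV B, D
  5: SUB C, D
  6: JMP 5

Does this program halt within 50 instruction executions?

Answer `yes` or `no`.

Answer: no

Derivation:
Step 1: PC=0 exec 'ADD B, B'. After: A=0 B=0 C=0 D=0 ZF=1 PC=1
Step 2: PC=1 exec 'SUB D, B'. After: A=0 B=0 C=0 D=0 ZF=1 PC=2
Step 3: PC=2 exec 'MOV D, C'. After: A=0 B=0 C=0 D=0 ZF=1 PC=3
Step 4: PC=3 exec 'ADD A, B'. After: A=0 B=0 C=0 D=0 ZF=1 PC=4
Step 5: PC=4 exec 'MOV B, D'. After: A=0 B=0 C=0 D=0 ZF=1 PC=5
Step 6: PC=5 exec 'SUB C, D'. After: A=0 B=0 C=0 D=0 ZF=1 PC=6
Step 7: PC=6 exec 'JMP 5'. After: A=0 B=0 C=0 D=0 ZF=1 PC=5
State after step 7 equals state after step 5: the program is in a cycle of length 2 and will never halt.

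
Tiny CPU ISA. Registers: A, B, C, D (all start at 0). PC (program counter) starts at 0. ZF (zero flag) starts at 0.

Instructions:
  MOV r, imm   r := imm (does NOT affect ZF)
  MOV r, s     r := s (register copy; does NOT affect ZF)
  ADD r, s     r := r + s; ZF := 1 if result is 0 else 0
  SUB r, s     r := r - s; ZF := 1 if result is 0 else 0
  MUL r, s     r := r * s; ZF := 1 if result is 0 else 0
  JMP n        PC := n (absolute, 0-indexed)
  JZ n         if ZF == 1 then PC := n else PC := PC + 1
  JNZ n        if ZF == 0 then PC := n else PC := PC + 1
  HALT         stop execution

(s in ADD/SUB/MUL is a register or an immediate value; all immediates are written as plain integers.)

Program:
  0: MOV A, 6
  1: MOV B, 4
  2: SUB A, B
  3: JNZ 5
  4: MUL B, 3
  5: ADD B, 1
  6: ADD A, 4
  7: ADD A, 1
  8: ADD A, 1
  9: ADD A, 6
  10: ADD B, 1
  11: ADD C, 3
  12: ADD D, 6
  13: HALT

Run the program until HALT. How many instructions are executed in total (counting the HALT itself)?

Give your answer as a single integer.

Step 1: PC=0 exec 'MOV A, 6'. After: A=6 B=0 C=0 D=0 ZF=0 PC=1
Step 2: PC=1 exec 'MOV B, 4'. After: A=6 B=4 C=0 D=0 ZF=0 PC=2
Step 3: PC=2 exec 'SUB A, B'. After: A=2 B=4 C=0 D=0 ZF=0 PC=3
Step 4: PC=3 exec 'JNZ 5'. After: A=2 B=4 C=0 D=0 ZF=0 PC=5
Step 5: PC=5 exec 'ADD B, 1'. After: A=2 B=5 C=0 D=0 ZF=0 PC=6
Step 6: PC=6 exec 'ADD A, 4'. After: A=6 B=5 C=0 D=0 ZF=0 PC=7
Step 7: PC=7 exec 'ADD A, 1'. After: A=7 B=5 C=0 D=0 ZF=0 PC=8
Step 8: PC=8 exec 'ADD A, 1'. After: A=8 B=5 C=0 D=0 ZF=0 PC=9
Step 9: PC=9 exec 'ADD A, 6'. After: A=14 B=5 C=0 D=0 ZF=0 PC=10
Step 10: PC=10 exec 'ADD B, 1'. After: A=14 B=6 C=0 D=0 ZF=0 PC=11
Step 11: PC=11 exec 'ADD C, 3'. After: A=14 B=6 C=3 D=0 ZF=0 PC=12
Step 12: PC=12 exec 'ADD D, 6'. After: A=14 B=6 C=3 D=6 ZF=0 PC=13
Step 13: PC=13 exec 'HALT'. After: A=14 B=6 C=3 D=6 ZF=0 PC=13 HALTED
Total instructions executed: 13

Answer: 13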